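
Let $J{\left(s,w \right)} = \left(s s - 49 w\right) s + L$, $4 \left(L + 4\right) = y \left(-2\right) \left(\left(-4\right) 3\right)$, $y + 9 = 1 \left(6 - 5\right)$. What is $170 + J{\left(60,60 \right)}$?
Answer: $39718$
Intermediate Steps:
$y = -8$ ($y = -9 + 1 \left(6 - 5\right) = -9 + 1 \cdot 1 = -9 + 1 = -8$)
$L = -52$ ($L = -4 + \frac{\left(-8\right) \left(-2\right) \left(\left(-4\right) 3\right)}{4} = -4 + \frac{16 \left(-12\right)}{4} = -4 + \frac{1}{4} \left(-192\right) = -4 - 48 = -52$)
$J{\left(s,w \right)} = -52 + s \left(s^{2} - 49 w\right)$ ($J{\left(s,w \right)} = \left(s s - 49 w\right) s - 52 = \left(s^{2} - 49 w\right) s - 52 = s \left(s^{2} - 49 w\right) - 52 = -52 + s \left(s^{2} - 49 w\right)$)
$170 + J{\left(60,60 \right)} = 170 - \left(52 - 216000 + 176400\right) = 170 - -39548 = 170 + 39548 = 39718$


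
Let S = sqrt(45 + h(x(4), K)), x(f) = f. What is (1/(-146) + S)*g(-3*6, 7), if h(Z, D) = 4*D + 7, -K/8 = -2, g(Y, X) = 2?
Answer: -1/73 + 4*sqrt(29) ≈ 21.527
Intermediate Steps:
K = 16 (K = -8*(-2) = 16)
h(Z, D) = 7 + 4*D
S = 2*sqrt(29) (S = sqrt(45 + (7 + 4*16)) = sqrt(45 + (7 + 64)) = sqrt(45 + 71) = sqrt(116) = 2*sqrt(29) ≈ 10.770)
(1/(-146) + S)*g(-3*6, 7) = (1/(-146) + 2*sqrt(29))*2 = (-1/146 + 2*sqrt(29))*2 = -1/73 + 4*sqrt(29)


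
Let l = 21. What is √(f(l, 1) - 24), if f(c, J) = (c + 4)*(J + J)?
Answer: √26 ≈ 5.0990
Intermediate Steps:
f(c, J) = 2*J*(4 + c) (f(c, J) = (4 + c)*(2*J) = 2*J*(4 + c))
√(f(l, 1) - 24) = √(2*1*(4 + 21) - 24) = √(2*1*25 - 24) = √(50 - 24) = √26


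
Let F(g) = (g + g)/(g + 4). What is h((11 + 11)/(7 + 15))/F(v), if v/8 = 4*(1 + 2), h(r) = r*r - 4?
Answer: -25/16 ≈ -1.5625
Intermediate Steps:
h(r) = -4 + r² (h(r) = r² - 4 = -4 + r²)
v = 96 (v = 8*(4*(1 + 2)) = 8*(4*3) = 8*12 = 96)
F(g) = 2*g/(4 + g) (F(g) = (2*g)/(4 + g) = 2*g/(4 + g))
h((11 + 11)/(7 + 15))/F(v) = (-4 + ((11 + 11)/(7 + 15))²)/((2*96/(4 + 96))) = (-4 + (22/22)²)/((2*96/100)) = (-4 + (22*(1/22))²)/((2*96*(1/100))) = (-4 + 1²)/(48/25) = (-4 + 1)*(25/48) = -3*25/48 = -25/16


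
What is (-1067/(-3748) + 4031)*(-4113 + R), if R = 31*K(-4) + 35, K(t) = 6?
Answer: -14701305115/937 ≈ -1.5690e+7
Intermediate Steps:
R = 221 (R = 31*6 + 35 = 186 + 35 = 221)
(-1067/(-3748) + 4031)*(-4113 + R) = (-1067/(-3748) + 4031)*(-4113 + 221) = (-1067*(-1/3748) + 4031)*(-3892) = (1067/3748 + 4031)*(-3892) = (15109255/3748)*(-3892) = -14701305115/937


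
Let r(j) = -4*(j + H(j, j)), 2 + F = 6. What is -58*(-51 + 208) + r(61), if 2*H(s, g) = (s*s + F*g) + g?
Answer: -17402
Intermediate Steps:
F = 4 (F = -2 + 6 = 4)
H(s, g) = s²/2 + 5*g/2 (H(s, g) = ((s*s + 4*g) + g)/2 = ((s² + 4*g) + g)/2 = (s² + 5*g)/2 = s²/2 + 5*g/2)
r(j) = -14*j - 2*j² (r(j) = -4*(j + (j²/2 + 5*j/2)) = -4*(j²/2 + 7*j/2) = -14*j - 2*j²)
-58*(-51 + 208) + r(61) = -58*(-51 + 208) + 2*61*(-7 - 1*61) = -58*157 + 2*61*(-7 - 61) = -9106 + 2*61*(-68) = -9106 - 8296 = -17402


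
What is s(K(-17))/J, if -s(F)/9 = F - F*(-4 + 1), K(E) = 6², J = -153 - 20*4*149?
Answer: 1296/12073 ≈ 0.10735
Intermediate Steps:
J = -12073 (J = -153 - 80*149 = -153 - 11920 = -12073)
K(E) = 36
s(F) = -36*F (s(F) = -9*(F - F*(-4 + 1)) = -9*(F - F*(-3)) = -9*(F - (-3)*F) = -9*(F + 3*F) = -36*F)
s(K(-17))/J = -36*36/(-12073) = -1296*(-1/12073) = 1296/12073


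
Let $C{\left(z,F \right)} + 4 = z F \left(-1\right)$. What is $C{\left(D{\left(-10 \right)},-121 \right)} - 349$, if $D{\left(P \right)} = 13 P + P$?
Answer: $-17293$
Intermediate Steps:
$D{\left(P \right)} = 14 P$
$C{\left(z,F \right)} = -4 - F z$ ($C{\left(z,F \right)} = -4 + z F \left(-1\right) = -4 + F z \left(-1\right) = -4 - F z$)
$C{\left(D{\left(-10 \right)},-121 \right)} - 349 = \left(-4 - - 121 \cdot 14 \left(-10\right)\right) - 349 = \left(-4 - \left(-121\right) \left(-140\right)\right) - 349 = \left(-4 - 16940\right) - 349 = -16944 - 349 = -17293$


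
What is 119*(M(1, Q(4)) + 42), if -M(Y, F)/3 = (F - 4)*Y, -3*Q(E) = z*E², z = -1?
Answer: 4522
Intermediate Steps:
Q(E) = E²/3 (Q(E) = -(-1)*E²/3 = E²/3)
M(Y, F) = -3*Y*(-4 + F) (M(Y, F) = -3*(F - 4)*Y = -3*(-4 + F)*Y = -3*Y*(-4 + F))
119*(M(1, Q(4)) + 42) = 119*(3*1*(4 - 4²/3) + 42) = 119*(3*1*(4 - 16/3) + 42) = 119*(3*1*(-4/3) + 42) = 119*(-4 + 42) = 119*38 = 4522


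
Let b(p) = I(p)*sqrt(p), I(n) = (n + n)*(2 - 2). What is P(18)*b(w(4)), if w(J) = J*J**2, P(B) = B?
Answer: 0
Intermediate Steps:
w(J) = J**3
I(n) = 0 (I(n) = (2*n)*0 = 0)
b(p) = 0 (b(p) = 0*sqrt(p) = 0)
P(18)*b(w(4)) = 18*0 = 0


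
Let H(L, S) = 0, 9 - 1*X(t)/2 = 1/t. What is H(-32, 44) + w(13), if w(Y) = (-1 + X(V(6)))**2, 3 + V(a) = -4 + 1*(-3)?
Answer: 7396/25 ≈ 295.84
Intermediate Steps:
V(a) = -10 (V(a) = -3 + (-4 + 1*(-3)) = -3 + (-4 - 3) = -3 - 7 = -10)
X(t) = 18 - 2/t
w(Y) = 7396/25 (w(Y) = (-1 + (18 - 2/(-10)))**2 = (-1 + (18 - 2*(-1/10)))**2 = (-1 + (18 + 1/5))**2 = (-1 + 91/5)**2 = (86/5)**2 = 7396/25)
H(-32, 44) + w(13) = 0 + 7396/25 = 7396/25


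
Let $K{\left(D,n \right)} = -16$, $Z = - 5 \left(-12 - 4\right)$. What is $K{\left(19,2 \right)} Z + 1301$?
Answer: $21$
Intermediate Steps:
$Z = 80$ ($Z = \left(-5\right) \left(-16\right) = 80$)
$K{\left(19,2 \right)} Z + 1301 = \left(-16\right) 80 + 1301 = -1280 + 1301 = 21$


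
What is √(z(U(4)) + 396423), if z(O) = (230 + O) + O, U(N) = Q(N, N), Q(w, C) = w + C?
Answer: √396669 ≈ 629.82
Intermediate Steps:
Q(w, C) = C + w
U(N) = 2*N (U(N) = N + N = 2*N)
z(O) = 230 + 2*O
√(z(U(4)) + 396423) = √((230 + 2*(2*4)) + 396423) = √((230 + 2*8) + 396423) = √((230 + 16) + 396423) = √(246 + 396423) = √396669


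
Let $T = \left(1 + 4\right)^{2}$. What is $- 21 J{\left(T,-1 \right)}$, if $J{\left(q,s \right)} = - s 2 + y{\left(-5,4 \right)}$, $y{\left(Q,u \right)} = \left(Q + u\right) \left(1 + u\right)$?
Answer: $63$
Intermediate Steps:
$y{\left(Q,u \right)} = \left(1 + u\right) \left(Q + u\right)$
$T = 25$ ($T = 5^{2} = 25$)
$J{\left(q,s \right)} = -5 - 2 s$ ($J{\left(q,s \right)} = - s 2 + \left(-5 + 4 + 4^{2} - 20\right) = - 2 s + \left(-5 + 4 + 16 - 20\right) = - 2 s - 5 = -5 - 2 s$)
$- 21 J{\left(T,-1 \right)} = - 21 \left(-5 - -2\right) = - 21 \left(-5 + 2\right) = \left(-21\right) \left(-3\right) = 63$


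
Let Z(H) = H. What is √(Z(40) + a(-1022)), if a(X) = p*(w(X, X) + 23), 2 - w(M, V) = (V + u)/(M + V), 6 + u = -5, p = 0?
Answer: 2*√10 ≈ 6.3246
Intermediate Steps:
u = -11 (u = -6 - 5 = -11)
w(M, V) = 2 - (-11 + V)/(M + V) (w(M, V) = 2 - (V - 11)/(M + V) = 2 - (-11 + V)/(M + V))
a(X) = 0 (a(X) = 0*((11 + X + 2*X)/(X + X) + 23) = 0*((11 + 3*X)/((2*X)) + 23) = 0*((1/(2*X))*(11 + 3*X) + 23) = 0*((11 + 3*X)/(2*X) + 23) = 0*(23 + (11 + 3*X)/(2*X)) = 0)
√(Z(40) + a(-1022)) = √(40 + 0) = √40 = 2*√10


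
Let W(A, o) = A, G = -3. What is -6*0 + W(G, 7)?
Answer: -3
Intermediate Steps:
-6*0 + W(G, 7) = -6*0 - 3 = 0 - 3 = -3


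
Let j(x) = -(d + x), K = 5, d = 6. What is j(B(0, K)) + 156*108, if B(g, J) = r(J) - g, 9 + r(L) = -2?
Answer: 16853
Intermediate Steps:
r(L) = -11 (r(L) = -9 - 2 = -11)
B(g, J) = -11 - g
j(x) = -6 - x (j(x) = -(6 + x) = -6 - x)
j(B(0, K)) + 156*108 = (-6 - (-11 - 1*0)) + 156*108 = (-6 - (-11 + 0)) + 16848 = (-6 - 1*(-11)) + 16848 = (-6 + 11) + 16848 = 5 + 16848 = 16853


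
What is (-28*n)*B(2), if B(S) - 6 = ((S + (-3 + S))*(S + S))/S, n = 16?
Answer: -3584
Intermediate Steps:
B(S) = 4*S (B(S) = 6 + ((S + (-3 + S))*(S + S))/S = 6 + ((-3 + 2*S)*(2*S))/S = 6 + (2*S*(-3 + 2*S))/S = 6 + (-6 + 4*S) = 4*S)
(-28*n)*B(2) = (-28*16)*(4*2) = -448*8 = -3584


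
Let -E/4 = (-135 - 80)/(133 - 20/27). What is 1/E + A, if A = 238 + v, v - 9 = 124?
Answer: 8618191/23220 ≈ 371.15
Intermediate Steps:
v = 133 (v = 9 + 124 = 133)
A = 371 (A = 238 + 133 = 371)
E = 23220/3571 (E = -4*(-135 - 80)/(133 - 20/27) = -(-860)/(133 - 20*1/27) = -(-860)/(133 - 20/27) = -(-860)/3571/27 = -(-860)*27/3571 = -4*(-5805/3571) = 23220/3571 ≈ 6.5024)
1/E + A = 1/(23220/3571) + 371 = 3571/23220 + 371 = 8618191/23220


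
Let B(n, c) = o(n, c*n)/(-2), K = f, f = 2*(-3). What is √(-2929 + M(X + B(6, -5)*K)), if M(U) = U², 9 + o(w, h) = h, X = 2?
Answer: 6*√286 ≈ 101.47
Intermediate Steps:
o(w, h) = -9 + h
f = -6
K = -6
B(n, c) = 9/2 - c*n/2 (B(n, c) = (-9 + c*n)/(-2) = (-9 + c*n)*(-½) = 9/2 - c*n/2)
√(-2929 + M(X + B(6, -5)*K)) = √(-2929 + (2 + (9/2 - ½*(-5)*6)*(-6))²) = √(-2929 + (2 + (9/2 + 15)*(-6))²) = √(-2929 + (2 + (39/2)*(-6))²) = √(-2929 + (2 - 117)²) = √(-2929 + (-115)²) = √(-2929 + 13225) = √10296 = 6*√286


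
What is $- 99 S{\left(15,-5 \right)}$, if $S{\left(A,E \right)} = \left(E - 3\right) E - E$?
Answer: $-4455$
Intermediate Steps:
$S{\left(A,E \right)} = - E + E \left(-3 + E\right)$ ($S{\left(A,E \right)} = \left(-3 + E\right) E - E = E \left(-3 + E\right) - E = - E + E \left(-3 + E\right)$)
$- 99 S{\left(15,-5 \right)} = - 99 \left(- 5 \left(-4 - 5\right)\right) = - 99 \left(\left(-5\right) \left(-9\right)\right) = \left(-99\right) 45 = -4455$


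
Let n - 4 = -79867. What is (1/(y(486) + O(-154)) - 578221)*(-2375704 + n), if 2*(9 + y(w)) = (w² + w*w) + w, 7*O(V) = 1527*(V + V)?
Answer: 240300014881753727/169242 ≈ 1.4199e+12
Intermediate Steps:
O(V) = 3054*V/7 (O(V) = (1527*(V + V))/7 = (1527*(2*V))/7 = (3054*V)/7 = 3054*V/7)
y(w) = -9 + w² + w/2 (y(w) = -9 + ((w² + w*w) + w)/2 = -9 + ((w² + w²) + w)/2 = -9 + (2*w² + w)/2 = -9 + (w + 2*w²)/2 = -9 + (w² + w/2) = -9 + w² + w/2)
n = -79863 (n = 4 - 79867 = -79863)
(1/(y(486) + O(-154)) - 578221)*(-2375704 + n) = (1/((-9 + 486² + (½)*486) + (3054/7)*(-154)) - 578221)*(-2375704 - 79863) = (1/((-9 + 236196 + 243) - 67188) - 578221)*(-2455567) = (1/(236430 - 67188) - 578221)*(-2455567) = (1/169242 - 578221)*(-2455567) = -97859278481/169242*(-2455567) = 240300014881753727/169242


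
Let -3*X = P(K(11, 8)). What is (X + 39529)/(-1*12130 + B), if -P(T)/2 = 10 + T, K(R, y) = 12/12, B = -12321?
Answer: -118609/73353 ≈ -1.6170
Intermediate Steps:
K(R, y) = 1 (K(R, y) = 12*(1/12) = 1)
P(T) = -20 - 2*T (P(T) = -2*(10 + T) = -20 - 2*T)
X = 22/3 (X = -(-20 - 2*1)/3 = -(-20 - 2)/3 = -⅓*(-22) = 22/3 ≈ 7.3333)
(X + 39529)/(-1*12130 + B) = (22/3 + 39529)/(-1*12130 - 12321) = 118609/(3*(-12130 - 12321)) = (118609/3)/(-24451) = (118609/3)*(-1/24451) = -118609/73353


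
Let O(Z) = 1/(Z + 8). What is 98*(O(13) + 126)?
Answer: 37058/3 ≈ 12353.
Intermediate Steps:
O(Z) = 1/(8 + Z)
98*(O(13) + 126) = 98*(1/(8 + 13) + 126) = 98*(1/21 + 126) = 98*(2647/21) = 37058/3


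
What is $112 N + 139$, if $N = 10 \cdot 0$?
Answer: $139$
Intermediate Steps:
$N = 0$
$112 N + 139 = 112 \cdot 0 + 139 = 0 + 139 = 139$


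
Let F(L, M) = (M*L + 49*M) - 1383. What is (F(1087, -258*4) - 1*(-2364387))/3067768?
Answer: 297663/766942 ≈ 0.38812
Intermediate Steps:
F(L, M) = -1383 + 49*M + L*M (F(L, M) = (L*M + 49*M) - 1383 = (49*M + L*M) - 1383 = -1383 + 49*M + L*M)
(F(1087, -258*4) - 1*(-2364387))/3067768 = ((-1383 + 49*(-258*4) + 1087*(-258*4)) - 1*(-2364387))/3067768 = ((-1383 + 49*(-1032) + 1087*(-1032)) + 2364387)*(1/3067768) = ((-1383 - 50568 - 1121784) + 2364387)*(1/3067768) = (-1173735 + 2364387)*(1/3067768) = 1190652*(1/3067768) = 297663/766942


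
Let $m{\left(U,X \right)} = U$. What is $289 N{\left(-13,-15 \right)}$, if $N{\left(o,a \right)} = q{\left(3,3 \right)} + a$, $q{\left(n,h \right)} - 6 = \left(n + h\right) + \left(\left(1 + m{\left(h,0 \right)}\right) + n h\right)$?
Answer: $2890$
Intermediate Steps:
$q{\left(n,h \right)} = 7 + n + 2 h + h n$ ($q{\left(n,h \right)} = 6 + \left(\left(n + h\right) + \left(\left(1 + h\right) + n h\right)\right) = 6 + \left(\left(h + n\right) + \left(\left(1 + h\right) + h n\right)\right) = 6 + \left(\left(h + n\right) + \left(1 + h + h n\right)\right) = 6 + \left(1 + n + 2 h + h n\right) = 7 + n + 2 h + h n$)
$N{\left(o,a \right)} = 25 + a$ ($N{\left(o,a \right)} = \left(7 + 3 + 2 \cdot 3 + 3 \cdot 3\right) + a = \left(7 + 3 + 6 + 9\right) + a = 25 + a$)
$289 N{\left(-13,-15 \right)} = 289 \left(25 - 15\right) = 289 \cdot 10 = 2890$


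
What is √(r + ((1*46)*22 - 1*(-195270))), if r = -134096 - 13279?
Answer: √48907 ≈ 221.15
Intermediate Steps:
r = -147375
√(r + ((1*46)*22 - 1*(-195270))) = √(-147375 + ((1*46)*22 - 1*(-195270))) = √(-147375 + (46*22 + 195270)) = √(-147375 + (1012 + 195270)) = √(-147375 + 196282) = √48907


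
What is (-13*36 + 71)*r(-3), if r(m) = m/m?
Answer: -397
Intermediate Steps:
r(m) = 1
(-13*36 + 71)*r(-3) = (-13*36 + 71)*1 = (-468 + 71)*1 = -397*1 = -397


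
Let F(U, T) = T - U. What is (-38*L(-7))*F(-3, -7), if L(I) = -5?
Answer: -760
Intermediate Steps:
(-38*L(-7))*F(-3, -7) = (-38*(-5))*(-7 - 1*(-3)) = 190*(-7 + 3) = 190*(-4) = -760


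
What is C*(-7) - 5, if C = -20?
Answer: 135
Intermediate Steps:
C*(-7) - 5 = -20*(-7) - 5 = 140 - 5 = 135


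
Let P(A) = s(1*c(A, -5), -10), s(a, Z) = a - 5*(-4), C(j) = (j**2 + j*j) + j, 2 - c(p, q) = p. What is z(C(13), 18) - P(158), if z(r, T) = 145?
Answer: 281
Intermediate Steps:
c(p, q) = 2 - p
C(j) = j + 2*j**2 (C(j) = (j**2 + j**2) + j = 2*j**2 + j = j + 2*j**2)
s(a, Z) = 20 + a (s(a, Z) = a + 20 = 20 + a)
P(A) = 22 - A (P(A) = 20 + 1*(2 - A) = 20 + (2 - A) = 22 - A)
z(C(13), 18) - P(158) = 145 - (22 - 1*158) = 145 - (22 - 158) = 145 - 1*(-136) = 145 + 136 = 281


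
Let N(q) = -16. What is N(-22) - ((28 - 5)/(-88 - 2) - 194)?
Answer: 16043/90 ≈ 178.26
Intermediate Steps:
N(-22) - ((28 - 5)/(-88 - 2) - 194) = -16 - ((28 - 5)/(-88 - 2) - 194) = -16 - (23/(-90) - 194) = -16 - (23*(-1/90) - 194) = -16 - (-23/90 - 194) = -16 - 1*(-17483/90) = -16 + 17483/90 = 16043/90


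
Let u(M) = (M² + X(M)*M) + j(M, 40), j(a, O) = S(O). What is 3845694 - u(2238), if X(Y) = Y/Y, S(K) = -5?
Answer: -1165183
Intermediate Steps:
X(Y) = 1
j(a, O) = -5
u(M) = -5 + M + M² (u(M) = (M² + 1*M) - 5 = (M² + M) - 5 = (M + M²) - 5 = -5 + M + M²)
3845694 - u(2238) = 3845694 - (-5 + 2238 + 2238²) = 3845694 - (-5 + 2238 + 5008644) = 3845694 - 1*5010877 = 3845694 - 5010877 = -1165183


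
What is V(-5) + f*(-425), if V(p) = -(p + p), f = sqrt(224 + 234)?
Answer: 10 - 425*sqrt(458) ≈ -9085.4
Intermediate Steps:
f = sqrt(458) ≈ 21.401
V(p) = -2*p
V(-5) + f*(-425) = -2*(-5) + sqrt(458)*(-425) = 10 - 425*sqrt(458)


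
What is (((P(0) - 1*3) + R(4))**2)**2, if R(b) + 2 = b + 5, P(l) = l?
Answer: 256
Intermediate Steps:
R(b) = 3 + b (R(b) = -2 + (b + 5) = -2 + (5 + b) = 3 + b)
(((P(0) - 1*3) + R(4))**2)**2 = (((0 - 1*3) + (3 + 4))**2)**2 = (((0 - 3) + 7)**2)**2 = ((-3 + 7)**2)**2 = (4**2)**2 = 16**2 = 256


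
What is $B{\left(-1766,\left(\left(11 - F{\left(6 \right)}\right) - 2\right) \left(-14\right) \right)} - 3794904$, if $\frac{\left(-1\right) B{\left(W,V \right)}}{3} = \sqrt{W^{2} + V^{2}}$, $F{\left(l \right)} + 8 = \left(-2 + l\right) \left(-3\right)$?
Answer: $-3794904 - 6 \sqrt{820898} \approx -3.8003 \cdot 10^{6}$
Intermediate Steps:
$F{\left(l \right)} = -2 - 3 l$ ($F{\left(l \right)} = -8 + \left(-2 + l\right) \left(-3\right) = -8 - \left(-6 + 3 l\right) = -2 - 3 l$)
$B{\left(W,V \right)} = - 3 \sqrt{V^{2} + W^{2}}$ ($B{\left(W,V \right)} = - 3 \sqrt{W^{2} + V^{2}} = - 3 \sqrt{V^{2} + W^{2}}$)
$B{\left(-1766,\left(\left(11 - F{\left(6 \right)}\right) - 2\right) \left(-14\right) \right)} - 3794904 = - 3 \sqrt{\left(\left(\left(11 - \left(-2 - 18\right)\right) - 2\right) \left(-14\right)\right)^{2} + \left(-1766\right)^{2}} - 3794904 = - 3 \sqrt{\left(\left(\left(11 - \left(-2 - 18\right)\right) - 2\right) \left(-14\right)\right)^{2} + 3118756} - 3794904 = - 3 \sqrt{\left(\left(\left(11 - -20\right) - 2\right) \left(-14\right)\right)^{2} + 3118756} - 3794904 = - 3 \sqrt{\left(\left(\left(11 + 20\right) - 2\right) \left(-14\right)\right)^{2} + 3118756} - 3794904 = - 3 \sqrt{\left(\left(31 - 2\right) \left(-14\right)\right)^{2} + 3118756} - 3794904 = - 3 \sqrt{\left(29 \left(-14\right)\right)^{2} + 3118756} - 3794904 = - 3 \sqrt{\left(-406\right)^{2} + 3118756} - 3794904 = - 3 \sqrt{164836 + 3118756} - 3794904 = - 3 \sqrt{3283592} - 3794904 = - 3 \cdot 2 \sqrt{820898} - 3794904 = - 6 \sqrt{820898} - 3794904 = -3794904 - 6 \sqrt{820898}$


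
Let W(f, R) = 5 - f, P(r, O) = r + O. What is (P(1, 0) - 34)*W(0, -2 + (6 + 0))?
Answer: -165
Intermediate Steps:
P(r, O) = O + r
(P(1, 0) - 34)*W(0, -2 + (6 + 0)) = ((0 + 1) - 34)*(5 - 1*0) = (1 - 34)*(5 + 0) = -33*5 = -165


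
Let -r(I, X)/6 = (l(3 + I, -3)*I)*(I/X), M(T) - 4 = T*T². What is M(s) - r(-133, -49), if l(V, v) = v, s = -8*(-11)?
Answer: 687974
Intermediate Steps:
s = 88
M(T) = 4 + T³ (M(T) = 4 + T*T² = 4 + T³)
r(I, X) = 18*I²/X (r(I, X) = -6*(-3*I)*I/X = -(-18)*I²/X = 18*I²/X)
M(s) - r(-133, -49) = (4 + 88³) - 18*(-133)²/(-49) = (4 + 681472) - 18*17689*(-1)/49 = 681476 - 1*(-6498) = 681476 + 6498 = 687974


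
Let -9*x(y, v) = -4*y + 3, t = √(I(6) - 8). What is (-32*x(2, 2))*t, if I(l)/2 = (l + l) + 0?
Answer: -640/9 ≈ -71.111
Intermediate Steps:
I(l) = 4*l (I(l) = 2*((l + l) + 0) = 2*(2*l + 0) = 2*(2*l) = 4*l)
t = 4 (t = √(4*6 - 8) = √(24 - 8) = √16 = 4)
x(y, v) = -⅓ + 4*y/9 (x(y, v) = -(-4*y + 3)/9 = -(3 - 4*y)/9 = -⅓ + 4*y/9)
(-32*x(2, 2))*t = -32*(-⅓ + (4/9)*2)*4 = -32*(-⅓ + 8/9)*4 = -32*5/9*4 = -160/9*4 = -640/9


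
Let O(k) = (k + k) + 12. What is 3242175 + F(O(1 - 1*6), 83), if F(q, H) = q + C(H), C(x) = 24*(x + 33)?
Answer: 3244961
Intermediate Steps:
C(x) = 792 + 24*x (C(x) = 24*(33 + x) = 792 + 24*x)
O(k) = 12 + 2*k (O(k) = 2*k + 12 = 12 + 2*k)
F(q, H) = 792 + q + 24*H (F(q, H) = q + (792 + 24*H) = 792 + q + 24*H)
3242175 + F(O(1 - 1*6), 83) = 3242175 + (792 + (12 + 2*(1 - 1*6)) + 24*83) = 3242175 + (792 + (12 + 2*(1 - 6)) + 1992) = 3242175 + (792 + (12 + 2*(-5)) + 1992) = 3242175 + (792 + (12 - 10) + 1992) = 3242175 + (792 + 2 + 1992) = 3242175 + 2786 = 3244961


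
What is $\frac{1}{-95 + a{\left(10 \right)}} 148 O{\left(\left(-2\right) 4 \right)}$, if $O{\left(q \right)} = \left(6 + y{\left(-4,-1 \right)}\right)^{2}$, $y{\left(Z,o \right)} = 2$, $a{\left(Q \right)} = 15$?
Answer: $- \frac{592}{5} \approx -118.4$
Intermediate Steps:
$O{\left(q \right)} = 64$ ($O{\left(q \right)} = \left(6 + 2\right)^{2} = 8^{2} = 64$)
$\frac{1}{-95 + a{\left(10 \right)}} 148 O{\left(\left(-2\right) 4 \right)} = \frac{1}{-95 + 15} \cdot 148 \cdot 64 = \frac{1}{-80} \cdot 148 \cdot 64 = \left(- \frac{1}{80}\right) 148 \cdot 64 = \left(- \frac{37}{20}\right) 64 = - \frac{592}{5}$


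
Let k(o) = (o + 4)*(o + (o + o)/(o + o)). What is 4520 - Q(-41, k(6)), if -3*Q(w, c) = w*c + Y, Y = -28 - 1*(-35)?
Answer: 10697/3 ≈ 3565.7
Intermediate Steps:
Y = 7 (Y = -28 + 35 = 7)
k(o) = (1 + o)*(4 + o) (k(o) = (4 + o)*(o + (2*o)/((2*o))) = (4 + o)*(o + (2*o)*(1/(2*o))) = (4 + o)*(o + 1) = (4 + o)*(1 + o) = (1 + o)*(4 + o))
Q(w, c) = -7/3 - c*w/3 (Q(w, c) = -(w*c + 7)/3 = -(c*w + 7)/3 = -(7 + c*w)/3 = -7/3 - c*w/3)
4520 - Q(-41, k(6)) = 4520 - (-7/3 - 1/3*(4 + 6**2 + 5*6)*(-41)) = 4520 - (-7/3 - 1/3*(4 + 36 + 30)*(-41)) = 4520 - (-7/3 - 1/3*70*(-41)) = 4520 - (-7/3 + 2870/3) = 4520 - 1*2863/3 = 4520 - 2863/3 = 10697/3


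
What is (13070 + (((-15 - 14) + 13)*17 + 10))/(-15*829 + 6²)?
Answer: -12808/12399 ≈ -1.0330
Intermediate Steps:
(13070 + (((-15 - 14) + 13)*17 + 10))/(-15*829 + 6²) = (13070 + ((-29 + 13)*17 + 10))/(-12435 + 36) = (13070 + (-16*17 + 10))/(-12399) = (13070 + (-272 + 10))*(-1/12399) = (13070 - 262)*(-1/12399) = 12808*(-1/12399) = -12808/12399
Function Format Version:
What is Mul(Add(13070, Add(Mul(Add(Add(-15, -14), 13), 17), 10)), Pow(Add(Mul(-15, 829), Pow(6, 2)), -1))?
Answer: Rational(-12808, 12399) ≈ -1.0330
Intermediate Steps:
Mul(Add(13070, Add(Mul(Add(Add(-15, -14), 13), 17), 10)), Pow(Add(Mul(-15, 829), Pow(6, 2)), -1)) = Mul(Add(13070, Add(Mul(Add(-29, 13), 17), 10)), Pow(Add(-12435, 36), -1)) = Mul(Add(13070, Add(Mul(-16, 17), 10)), Pow(-12399, -1)) = Mul(Add(13070, Add(-272, 10)), Rational(-1, 12399)) = Mul(Add(13070, -262), Rational(-1, 12399)) = Mul(12808, Rational(-1, 12399)) = Rational(-12808, 12399)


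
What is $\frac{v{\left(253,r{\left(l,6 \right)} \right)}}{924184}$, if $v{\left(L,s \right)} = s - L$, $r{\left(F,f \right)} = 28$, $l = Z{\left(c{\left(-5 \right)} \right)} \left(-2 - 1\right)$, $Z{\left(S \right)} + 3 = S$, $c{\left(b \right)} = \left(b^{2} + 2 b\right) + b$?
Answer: $- \frac{225}{924184} \approx -0.00024346$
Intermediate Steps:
$c{\left(b \right)} = b^{2} + 3 b$
$Z{\left(S \right)} = -3 + S$
$l = -21$ ($l = \left(-3 - 5 \left(3 - 5\right)\right) \left(-2 - 1\right) = \left(-3 - -10\right) \left(-3\right) = \left(-3 + 10\right) \left(-3\right) = 7 \left(-3\right) = -21$)
$\frac{v{\left(253,r{\left(l,6 \right)} \right)}}{924184} = \frac{28 - 253}{924184} = \left(28 - 253\right) \frac{1}{924184} = \left(-225\right) \frac{1}{924184} = - \frac{225}{924184}$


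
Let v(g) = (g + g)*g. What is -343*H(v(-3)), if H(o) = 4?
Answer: -1372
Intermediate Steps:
v(g) = 2*g² (v(g) = (2*g)*g = 2*g²)
-343*H(v(-3)) = -343*4 = -1372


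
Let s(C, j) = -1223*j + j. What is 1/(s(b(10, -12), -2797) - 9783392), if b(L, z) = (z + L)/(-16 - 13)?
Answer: -1/6365458 ≈ -1.5710e-7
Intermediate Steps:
b(L, z) = -L/29 - z/29 (b(L, z) = (L + z)/(-29) = (L + z)*(-1/29) = -L/29 - z/29)
s(C, j) = -1222*j
1/(s(b(10, -12), -2797) - 9783392) = 1/(-1222*(-2797) - 9783392) = 1/(3417934 - 9783392) = 1/(-6365458) = -1/6365458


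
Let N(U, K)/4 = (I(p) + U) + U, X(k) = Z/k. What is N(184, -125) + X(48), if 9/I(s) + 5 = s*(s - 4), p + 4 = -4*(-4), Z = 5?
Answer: 6431879/4368 ≈ 1472.5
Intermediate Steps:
p = 12 (p = -4 - 4*(-4) = -4 + 16 = 12)
I(s) = 9/(-5 + s*(-4 + s)) (I(s) = 9/(-5 + s*(s - 4)) = 9/(-5 + s*(-4 + s)))
X(k) = 5/k
N(U, K) = 36/91 + 8*U (N(U, K) = 4*((9/(-5 + 12² - 4*12) + U) + U) = 4*((9/(-5 + 144 - 48) + U) + U) = 4*((9/91 + U) + U) = 4*(9/91 + 2*U) = 36/91 + 8*U)
N(184, -125) + X(48) = (36/91 + 8*184) + 5/48 = (36/91 + 1472) + 5*(1/48) = 133988/91 + 5/48 = 6431879/4368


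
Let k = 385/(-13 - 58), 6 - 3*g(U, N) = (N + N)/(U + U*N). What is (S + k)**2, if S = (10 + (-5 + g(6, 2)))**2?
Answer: 4849394153956/2678994081 ≈ 1810.2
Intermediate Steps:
g(U, N) = 2 - 2*N/(3*(U + N*U)) (g(U, N) = 2 - (N + N)/(3*(U + U*N)) = 2 - 2*N/(3*(U + N*U)))
S = 34969/729 (S = (10 + (-5 + (2/3)*(-1*2 + 3*6 + 3*2*6)/(6*(1 + 2))))**2 = (10 + (-5 + (2/3)*(1/6)*(-2 + 18 + 36)/3))**2 = (10 + (-5 + (2/3)*(1/6)*(1/3)*52))**2 = (10 + (-5 + 52/27))**2 = (10 - 83/27)**2 = (187/27)**2 = 34969/729 ≈ 47.968)
k = -385/71 (k = 385/(-71) = 385*(-1/71) = -385/71 ≈ -5.4225)
(S + k)**2 = (34969/729 - 385/71)**2 = (2202134/51759)**2 = 4849394153956/2678994081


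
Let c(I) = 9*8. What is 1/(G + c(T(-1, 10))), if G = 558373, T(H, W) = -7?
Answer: 1/558445 ≈ 1.7907e-6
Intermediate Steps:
c(I) = 72
1/(G + c(T(-1, 10))) = 1/(558373 + 72) = 1/558445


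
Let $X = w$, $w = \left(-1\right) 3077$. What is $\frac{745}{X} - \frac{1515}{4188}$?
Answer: $- \frac{2593905}{4295492} \approx -0.60387$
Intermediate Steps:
$w = -3077$
$X = -3077$
$\frac{745}{X} - \frac{1515}{4188} = \frac{745}{-3077} - \frac{1515}{4188} = 745 \left(- \frac{1}{3077}\right) - \frac{505}{1396} = - \frac{745}{3077} - \frac{505}{1396} = - \frac{2593905}{4295492}$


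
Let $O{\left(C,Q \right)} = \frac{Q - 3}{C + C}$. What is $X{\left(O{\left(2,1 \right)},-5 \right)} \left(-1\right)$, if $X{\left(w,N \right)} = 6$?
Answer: $-6$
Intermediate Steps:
$O{\left(C,Q \right)} = \frac{-3 + Q}{2 C}$
$X{\left(O{\left(2,1 \right)},-5 \right)} \left(-1\right) = 6 \left(-1\right) = -6$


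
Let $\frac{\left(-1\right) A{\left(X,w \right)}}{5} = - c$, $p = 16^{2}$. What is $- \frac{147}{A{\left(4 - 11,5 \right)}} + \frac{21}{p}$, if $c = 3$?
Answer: $- \frac{12439}{1280} \approx -9.718$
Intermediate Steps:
$p = 256$
$A{\left(X,w \right)} = 15$ ($A{\left(X,w \right)} = - 5 \left(\left(-1\right) 3\right) = \left(-5\right) \left(-3\right) = 15$)
$- \frac{147}{A{\left(4 - 11,5 \right)}} + \frac{21}{p} = - \frac{147}{15} + \frac{21}{256} = \left(-147\right) \frac{1}{15} + 21 \cdot \frac{1}{256} = - \frac{49}{5} + \frac{21}{256} = - \frac{12439}{1280}$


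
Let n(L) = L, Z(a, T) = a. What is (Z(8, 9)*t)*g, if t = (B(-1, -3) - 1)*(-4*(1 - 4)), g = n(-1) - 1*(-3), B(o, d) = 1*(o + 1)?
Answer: -192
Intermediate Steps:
B(o, d) = 1 + o (B(o, d) = 1*(1 + o) = 1 + o)
g = 2 (g = -1 - 1*(-3) = -1 + 3 = 2)
t = -12 (t = ((1 - 1) - 1)*(-4*(1 - 4)) = (0 - 1)*(-4*(-3)) = -1*12 = -12)
(Z(8, 9)*t)*g = (8*(-12))*2 = -96*2 = -192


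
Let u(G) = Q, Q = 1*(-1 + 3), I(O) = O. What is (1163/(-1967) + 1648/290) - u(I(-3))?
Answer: 881743/285215 ≈ 3.0915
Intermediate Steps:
Q = 2 (Q = 1*2 = 2)
u(G) = 2
(1163/(-1967) + 1648/290) - u(I(-3)) = (1163/(-1967) + 1648/290) - 1*2 = (1163*(-1/1967) + 1648*(1/290)) - 2 = (-1163/1967 + 824/145) - 2 = 1452173/285215 - 2 = 881743/285215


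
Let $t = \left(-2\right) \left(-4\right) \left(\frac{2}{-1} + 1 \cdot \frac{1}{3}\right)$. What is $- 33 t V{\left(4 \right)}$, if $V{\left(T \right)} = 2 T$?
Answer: $3520$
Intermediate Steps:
$t = - \frac{40}{3}$ ($t = 8 \left(2 \left(-1\right) + 1 \cdot \frac{1}{3}\right) = 8 \left(-2 + \frac{1}{3}\right) = 8 \left(- \frac{5}{3}\right) = - \frac{40}{3} \approx -13.333$)
$- 33 t V{\left(4 \right)} = \left(-33\right) \left(- \frac{40}{3}\right) 2 \cdot 4 = 440 \cdot 8 = 3520$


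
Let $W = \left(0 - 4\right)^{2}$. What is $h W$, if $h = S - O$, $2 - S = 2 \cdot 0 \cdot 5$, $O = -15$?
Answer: $272$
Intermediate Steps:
$S = 2$ ($S = 2 - 2 \cdot 0 \cdot 5 = 2 - 0 \cdot 5 = 2 - 0 = 2 + 0 = 2$)
$h = 17$ ($h = 2 - -15 = 2 + 15 = 17$)
$W = 16$ ($W = \left(-4\right)^{2} = 16$)
$h W = 17 \cdot 16 = 272$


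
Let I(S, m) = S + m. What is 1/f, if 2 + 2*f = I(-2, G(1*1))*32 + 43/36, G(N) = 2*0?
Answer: -72/2333 ≈ -0.030862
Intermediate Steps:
G(N) = 0
f = -2333/72 (f = -1 + ((-2 + 0)*32 + 43/36)/2 = -1 + (-2*32 + 43*(1/36))/2 = -1 + (-64 + 43/36)/2 = -1 + (½)*(-2261/36) = -1 - 2261/72 = -2333/72 ≈ -32.403)
1/f = 1/(-2333/72) = -72/2333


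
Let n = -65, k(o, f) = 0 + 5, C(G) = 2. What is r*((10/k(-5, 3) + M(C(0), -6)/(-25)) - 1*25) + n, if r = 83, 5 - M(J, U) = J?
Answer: -49599/25 ≈ -1984.0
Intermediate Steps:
M(J, U) = 5 - J
k(o, f) = 5
r*((10/k(-5, 3) + M(C(0), -6)/(-25)) - 1*25) + n = 83*((10/5 + (5 - 1*2)/(-25)) - 1*25) - 65 = 83*((10*(1/5) + (5 - 2)*(-1/25)) - 25) - 65 = 83*((2 + 3*(-1/25)) - 25) - 65 = 83*((2 - 3/25) - 25) - 65 = 83*(47/25 - 25) - 65 = 83*(-578/25) - 65 = -47974/25 - 65 = -49599/25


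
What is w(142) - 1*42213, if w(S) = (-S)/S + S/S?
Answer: -42213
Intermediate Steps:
w(S) = 0 (w(S) = -1 + 1 = 0)
w(142) - 1*42213 = 0 - 1*42213 = 0 - 42213 = -42213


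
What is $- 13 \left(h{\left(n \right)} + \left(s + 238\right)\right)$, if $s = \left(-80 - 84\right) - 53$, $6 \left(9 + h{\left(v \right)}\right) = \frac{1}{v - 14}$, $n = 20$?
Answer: $- \frac{5629}{36} \approx -156.36$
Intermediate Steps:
$h{\left(v \right)} = -9 + \frac{1}{6 \left(-14 + v\right)}$ ($h{\left(v \right)} = -9 + \frac{1}{6 \left(v - 14\right)} = -9 + \frac{1}{6 \left(-14 + v\right)}$)
$s = -217$ ($s = -164 - 53 = -217$)
$- 13 \left(h{\left(n \right)} + \left(s + 238\right)\right) = - 13 \left(\frac{757 - 1080}{6 \left(-14 + 20\right)} + \left(-217 + 238\right)\right) = - 13 \left(\frac{757 - 1080}{6 \cdot 6} + 21\right) = - 13 \left(\frac{1}{6} \cdot \frac{1}{6} \left(-323\right) + 21\right) = - 13 \left(- \frac{323}{36} + 21\right) = \left(-13\right) \frac{433}{36} = - \frac{5629}{36}$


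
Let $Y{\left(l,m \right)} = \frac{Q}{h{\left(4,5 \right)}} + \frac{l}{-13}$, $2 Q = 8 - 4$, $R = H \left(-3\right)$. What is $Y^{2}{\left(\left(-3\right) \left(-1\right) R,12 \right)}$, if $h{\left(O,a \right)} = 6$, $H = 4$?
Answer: $\frac{14641}{1521} \approx 9.6259$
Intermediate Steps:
$R = -12$ ($R = 4 \left(-3\right) = -12$)
$Q = 2$ ($Q = \frac{8 - 4}{2} = \frac{1}{2} \cdot 4 = 2$)
$Y{\left(l,m \right)} = \frac{1}{3} - \frac{l}{13}$ ($Y{\left(l,m \right)} = \frac{2}{6} + \frac{l}{-13} = 2 \cdot \frac{1}{6} + l \left(- \frac{1}{13}\right) = \frac{1}{3} - \frac{l}{13}$)
$Y^{2}{\left(\left(-3\right) \left(-1\right) R,12 \right)} = \left(\frac{1}{3} - \frac{\left(-3\right) \left(-1\right) \left(-12\right)}{13}\right)^{2} = \left(\frac{1}{3} - \frac{3 \left(-12\right)}{13}\right)^{2} = \left(\frac{1}{3} - - \frac{36}{13}\right)^{2} = \left(\frac{1}{3} + \frac{36}{13}\right)^{2} = \left(\frac{121}{39}\right)^{2} = \frac{14641}{1521}$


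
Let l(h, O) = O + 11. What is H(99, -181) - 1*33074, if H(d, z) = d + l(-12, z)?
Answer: -33145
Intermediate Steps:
l(h, O) = 11 + O
H(d, z) = 11 + d + z (H(d, z) = d + (11 + z) = 11 + d + z)
H(99, -181) - 1*33074 = (11 + 99 - 181) - 1*33074 = -71 - 33074 = -33145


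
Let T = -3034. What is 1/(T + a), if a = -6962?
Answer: -1/9996 ≈ -0.00010004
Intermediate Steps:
1/(T + a) = 1/(-3034 - 6962) = 1/(-9996) = -1/9996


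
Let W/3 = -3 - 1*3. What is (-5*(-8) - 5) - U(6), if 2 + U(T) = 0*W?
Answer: 37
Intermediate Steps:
W = -18 (W = 3*(-3 - 1*3) = 3*(-3 - 3) = 3*(-6) = -18)
U(T) = -2 (U(T) = -2 + 0*(-18) = -2 + 0 = -2)
(-5*(-8) - 5) - U(6) = (-5*(-8) - 5) - 1*(-2) = (40 - 5) + 2 = 35 + 2 = 37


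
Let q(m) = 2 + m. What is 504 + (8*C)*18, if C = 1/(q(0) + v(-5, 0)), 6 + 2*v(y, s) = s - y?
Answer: 600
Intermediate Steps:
v(y, s) = -3 + s/2 - y/2 (v(y, s) = -3 + (s - y)/2 = -3 + (s/2 - y/2) = -3 + s/2 - y/2)
C = ⅔ (C = 1/((2 + 0) + (-3 + (½)*0 - ½*(-5))) = 1/(2 + (-3 + 0 + 5/2)) = 1/(2 - ½) = 1/(3/2) = ⅔ ≈ 0.66667)
504 + (8*C)*18 = 504 + (8*(⅔))*18 = 504 + (16/3)*18 = 504 + 96 = 600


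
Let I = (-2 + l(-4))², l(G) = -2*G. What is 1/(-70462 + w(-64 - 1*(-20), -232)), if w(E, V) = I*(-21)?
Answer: -1/71218 ≈ -1.4041e-5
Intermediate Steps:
I = 36 (I = (-2 - 2*(-4))² = (-2 + 8)² = 6² = 36)
w(E, V) = -756 (w(E, V) = 36*(-21) = -756)
1/(-70462 + w(-64 - 1*(-20), -232)) = 1/(-70462 - 756) = 1/(-71218) = -1/71218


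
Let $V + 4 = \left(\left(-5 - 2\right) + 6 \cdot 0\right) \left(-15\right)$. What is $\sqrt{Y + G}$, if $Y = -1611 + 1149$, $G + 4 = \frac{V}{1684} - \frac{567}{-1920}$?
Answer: $\frac{i \sqrt{528200539310}}{33680} \approx 21.579 i$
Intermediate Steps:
$V = 101$ ($V = -4 + \left(\left(-5 - 2\right) + 6 \cdot 0\right) \left(-15\right) = -4 + \left(-7 + 0\right) \left(-15\right) = -4 - -105 = -4 + 105 = 101$)
$G = - \frac{982031}{269440}$ ($G = -4 + \left(\frac{101}{1684} - \frac{567}{-1920}\right) = -4 + \left(101 \cdot \frac{1}{1684} - - \frac{189}{640}\right) = -4 + \left(\frac{101}{1684} + \frac{189}{640}\right) = -4 + \frac{95729}{269440} = - \frac{982031}{269440} \approx -3.6447$)
$Y = -462$
$\sqrt{Y + G} = \sqrt{-462 - \frac{982031}{269440}} = \sqrt{- \frac{125463311}{269440}} = \frac{i \sqrt{528200539310}}{33680}$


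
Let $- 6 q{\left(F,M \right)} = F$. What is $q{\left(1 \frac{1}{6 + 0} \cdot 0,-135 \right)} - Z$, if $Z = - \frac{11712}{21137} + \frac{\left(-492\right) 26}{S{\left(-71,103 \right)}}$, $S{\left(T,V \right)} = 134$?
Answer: $\frac{135976956}{1416179} \approx 96.017$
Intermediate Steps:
$q{\left(F,M \right)} = - \frac{F}{6}$
$Z = - \frac{135976956}{1416179}$ ($Z = - \frac{11712}{21137} + \frac{\left(-492\right) 26}{134} = \left(-11712\right) \frac{1}{21137} - \frac{6396}{67} = - \frac{11712}{21137} - \frac{6396}{67} = - \frac{135976956}{1416179} \approx -96.017$)
$q{\left(1 \frac{1}{6 + 0} \cdot 0,-135 \right)} - Z = - \frac{1 \frac{1}{6 + 0} \cdot 0}{6} - - \frac{135976956}{1416179} = - \frac{1 \cdot \frac{1}{6} \cdot 0}{6} + \frac{135976956}{1416179} = - \frac{\frac{1}{6} \cdot 0}{6} + \frac{135976956}{1416179} = \left(- \frac{1}{6}\right) 0 + \frac{135976956}{1416179} = 0 + \frac{135976956}{1416179} = \frac{135976956}{1416179}$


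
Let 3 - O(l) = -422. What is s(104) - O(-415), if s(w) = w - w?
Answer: -425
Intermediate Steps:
s(w) = 0
O(l) = 425 (O(l) = 3 - 1*(-422) = 3 + 422 = 425)
s(104) - O(-415) = 0 - 1*425 = 0 - 425 = -425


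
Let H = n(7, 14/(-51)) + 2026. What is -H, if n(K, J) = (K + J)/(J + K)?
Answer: -2027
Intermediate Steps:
n(K, J) = 1 (n(K, J) = (J + K)/(J + K) = 1)
H = 2027 (H = 1 + 2026 = 2027)
-H = -1*2027 = -2027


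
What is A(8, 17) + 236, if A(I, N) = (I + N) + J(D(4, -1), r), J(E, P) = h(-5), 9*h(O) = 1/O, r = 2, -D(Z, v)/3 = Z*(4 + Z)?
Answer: 11744/45 ≈ 260.98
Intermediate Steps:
D(Z, v) = -3*Z*(4 + Z)
h(O) = 1/(9*O)
J(E, P) = -1/45 (J(E, P) = (⅑)/(-5) = (⅑)*(-⅕) = -1/45)
A(I, N) = -1/45 + I + N (A(I, N) = (I + N) - 1/45 = -1/45 + I + N)
A(8, 17) + 236 = (-1/45 + 8 + 17) + 236 = 1124/45 + 236 = 11744/45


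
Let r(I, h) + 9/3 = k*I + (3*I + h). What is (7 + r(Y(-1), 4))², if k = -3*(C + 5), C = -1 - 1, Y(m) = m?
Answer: 196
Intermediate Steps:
C = -2
k = -9 (k = -3*(-2 + 5) = -3*3 = -9)
r(I, h) = -3 + h - 6*I (r(I, h) = -3 + (-9*I + (3*I + h)) = -3 + (-9*I + (h + 3*I)) = -3 + (h - 6*I) = -3 + h - 6*I)
(7 + r(Y(-1), 4))² = (7 + (-3 + 4 - 6*(-1)))² = (7 + (-3 + 4 + 6))² = (7 + 7)² = 14² = 196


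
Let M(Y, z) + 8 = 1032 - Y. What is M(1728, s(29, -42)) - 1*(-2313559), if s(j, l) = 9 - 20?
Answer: 2312855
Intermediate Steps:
s(j, l) = -11
M(Y, z) = 1024 - Y (M(Y, z) = -8 + (1032 - Y) = 1024 - Y)
M(1728, s(29, -42)) - 1*(-2313559) = (1024 - 1*1728) - 1*(-2313559) = (1024 - 1728) + 2313559 = -704 + 2313559 = 2312855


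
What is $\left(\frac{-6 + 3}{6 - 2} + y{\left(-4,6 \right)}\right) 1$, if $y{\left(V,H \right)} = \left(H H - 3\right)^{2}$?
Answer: $\frac{4353}{4} \approx 1088.3$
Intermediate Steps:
$y{\left(V,H \right)} = \left(-3 + H^{2}\right)^{2}$ ($y{\left(V,H \right)} = \left(H^{2} - 3\right)^{2} = \left(-3 + H^{2}\right)^{2}$)
$\left(\frac{-6 + 3}{6 - 2} + y{\left(-4,6 \right)}\right) 1 = \left(\frac{-6 + 3}{6 - 2} + \left(-3 + 6^{2}\right)^{2}\right) 1 = \left(- \frac{3}{4} + \left(-3 + 36\right)^{2}\right) 1 = \left(\left(-3\right) \frac{1}{4} + 33^{2}\right) 1 = \left(- \frac{3}{4} + 1089\right) 1 = \frac{4353}{4} \cdot 1 = \frac{4353}{4}$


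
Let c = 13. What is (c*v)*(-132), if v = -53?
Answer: 90948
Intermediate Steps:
(c*v)*(-132) = (13*(-53))*(-132) = -689*(-132) = 90948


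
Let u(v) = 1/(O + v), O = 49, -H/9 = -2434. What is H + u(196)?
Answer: 5366971/245 ≈ 21906.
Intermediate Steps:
H = 21906 (H = -9*(-2434) = 21906)
u(v) = 1/(49 + v)
H + u(196) = 21906 + 1/(49 + 196) = 21906 + 1/245 = 5366971/245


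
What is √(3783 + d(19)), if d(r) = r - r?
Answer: √3783 ≈ 61.506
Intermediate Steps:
d(r) = 0
√(3783 + d(19)) = √(3783 + 0) = √3783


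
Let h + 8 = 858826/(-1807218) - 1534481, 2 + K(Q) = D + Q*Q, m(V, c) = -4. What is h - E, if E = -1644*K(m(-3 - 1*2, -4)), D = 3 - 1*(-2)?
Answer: -1358353369490/903609 ≈ -1.5033e+6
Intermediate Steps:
D = 5 (D = 3 + 2 = 5)
K(Q) = 3 + Q² (K(Q) = -2 + (5 + Q*Q) = -2 + (5 + Q²) = 3 + Q²)
h = -1386578500214/903609 (h = -8 + (858826/(-1807218) - 1534481) = -8 + (858826*(-1/1807218) - 1534481) = -8 + (-429413/903609 - 1534481) = -8 - 1386571271342/903609 = -1386578500214/903609 ≈ -1.5345e+6)
E = -31236 (E = -1644*(3 + (-4)²) = -1644*(3 + 16) = -1644*19 = -31236)
h - E = -1386578500214/903609 - 1*(-31236) = -1386578500214/903609 + 31236 = -1358353369490/903609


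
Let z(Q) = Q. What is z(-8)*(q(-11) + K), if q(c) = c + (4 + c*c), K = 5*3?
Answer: -1032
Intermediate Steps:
K = 15
q(c) = 4 + c + c**2 (q(c) = c + (4 + c**2) = 4 + c + c**2)
z(-8)*(q(-11) + K) = -8*((4 - 11 + (-11)**2) + 15) = -8*((4 - 11 + 121) + 15) = -8*(114 + 15) = -8*129 = -1032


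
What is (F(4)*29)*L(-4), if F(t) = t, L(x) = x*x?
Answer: 1856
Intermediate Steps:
L(x) = x²
(F(4)*29)*L(-4) = (4*29)*(-4)² = 116*16 = 1856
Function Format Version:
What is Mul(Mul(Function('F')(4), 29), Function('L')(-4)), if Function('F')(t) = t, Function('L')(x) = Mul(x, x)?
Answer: 1856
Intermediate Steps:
Function('L')(x) = Pow(x, 2)
Mul(Mul(Function('F')(4), 29), Function('L')(-4)) = Mul(Mul(4, 29), Pow(-4, 2)) = Mul(116, 16) = 1856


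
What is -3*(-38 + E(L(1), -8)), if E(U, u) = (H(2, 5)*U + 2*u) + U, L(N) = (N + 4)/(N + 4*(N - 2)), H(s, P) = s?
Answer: 177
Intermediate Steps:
L(N) = (4 + N)/(-8 + 5*N) (L(N) = (4 + N)/(N + 4*(-2 + N)) = (4 + N)/(N + (-8 + 4*N)) = (4 + N)/(-8 + 5*N))
E(U, u) = 2*u + 3*U (E(U, u) = (2*U + 2*u) + U = 2*u + 3*U)
-3*(-38 + E(L(1), -8)) = -3*(-38 + (2*(-8) + 3*((4 + 1)/(-8 + 5*1)))) = -3*(-38 + (-16 + 3*(5/(-8 + 5)))) = -3*(-38 + (-16 + 3*(5/(-3)))) = -3*(-38 + (-16 + 3*(-⅓*5))) = -3*(-38 + (-16 + 3*(-5/3))) = -3*(-38 + (-16 - 5)) = -3*(-38 - 21) = -3*(-59) = 177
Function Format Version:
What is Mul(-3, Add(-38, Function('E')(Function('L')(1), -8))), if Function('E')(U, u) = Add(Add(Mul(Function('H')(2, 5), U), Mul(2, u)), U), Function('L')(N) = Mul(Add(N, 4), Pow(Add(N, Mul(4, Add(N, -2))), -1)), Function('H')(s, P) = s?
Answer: 177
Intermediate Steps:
Function('L')(N) = Mul(Pow(Add(-8, Mul(5, N)), -1), Add(4, N)) (Function('L')(N) = Mul(Add(4, N), Pow(Add(N, Mul(4, Add(-2, N))), -1)) = Mul(Add(4, N), Pow(Add(N, Add(-8, Mul(4, N))), -1)) = Mul(Add(4, N), Pow(Add(-8, Mul(5, N)), -1)) = Mul(Pow(Add(-8, Mul(5, N)), -1), Add(4, N)))
Function('E')(U, u) = Add(Mul(2, u), Mul(3, U)) (Function('E')(U, u) = Add(Add(Mul(2, U), Mul(2, u)), U) = Add(Mul(2, u), Mul(3, U)))
Mul(-3, Add(-38, Function('E')(Function('L')(1), -8))) = Mul(-3, Add(-38, Add(Mul(2, -8), Mul(3, Mul(Pow(Add(-8, Mul(5, 1)), -1), Add(4, 1)))))) = Mul(-3, Add(-38, Add(-16, Mul(3, Mul(Pow(Add(-8, 5), -1), 5))))) = Mul(-3, Add(-38, Add(-16, Mul(3, Mul(Pow(-3, -1), 5))))) = Mul(-3, Add(-38, Add(-16, Mul(3, Mul(Rational(-1, 3), 5))))) = Mul(-3, Add(-38, Add(-16, Mul(3, Rational(-5, 3))))) = Mul(-3, Add(-38, Add(-16, -5))) = Mul(-3, Add(-38, -21)) = Mul(-3, -59) = 177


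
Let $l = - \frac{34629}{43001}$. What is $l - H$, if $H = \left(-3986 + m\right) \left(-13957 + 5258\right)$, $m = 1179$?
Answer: $- \frac{150000350246}{6143} \approx -2.4418 \cdot 10^{7}$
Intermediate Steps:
$l = - \frac{4947}{6143}$ ($l = \left(-34629\right) \frac{1}{43001} = - \frac{4947}{6143} \approx -0.80531$)
$H = 24418093$ ($H = \left(-3986 + 1179\right) \left(-13957 + 5258\right) = \left(-2807\right) \left(-8699\right) = 24418093$)
$l - H = - \frac{4947}{6143} - 24418093 = - \frac{150000350246}{6143}$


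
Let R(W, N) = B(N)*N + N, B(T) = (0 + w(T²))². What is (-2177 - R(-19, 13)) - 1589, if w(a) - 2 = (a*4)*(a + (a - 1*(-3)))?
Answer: -690801131991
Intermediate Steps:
w(a) = 2 + 4*a*(3 + 2*a) (w(a) = 2 + (a*4)*(a + (a - 1*(-3))) = 2 + (4*a)*(a + (a + 3)) = 2 + (4*a)*(a + (3 + a)) = 2 + (4*a)*(3 + 2*a) = 2 + 4*a*(3 + 2*a))
B(T) = (2 + 8*T⁴ + 12*T²)² (B(T) = (0 + (2 + 8*(T²)² + 12*T²))² = (0 + (2 + 8*T⁴ + 12*T²))² = (2 + 8*T⁴ + 12*T²)²)
R(W, N) = N + 4*N*(1 + 4*N⁴ + 6*N²)² (R(W, N) = (4*(1 + 4*N⁴ + 6*N²)²)*N + N = 4*N*(1 + 4*N⁴ + 6*N²)² + N = N + 4*N*(1 + 4*N⁴ + 6*N²)²)
(-2177 - R(-19, 13)) - 1589 = (-2177 - 13*(1 + 4*(1 + 4*13⁴ + 6*13²)²)) - 1589 = (-2177 - 13*(1 + 4*(1 + 4*28561 + 6*169)²)) - 1589 = (-2177 - 13*(1 + 4*(1 + 114244 + 1014)²)) - 1589 = (-2177 - 13*(1 + 4*115259²)) - 1589 = (-2177 - 13*(1 + 4*13284637081)) - 1589 = (-2177 - 13*(1 + 53138548324)) - 1589 = (-2177 - 13*53138548325) - 1589 = (-2177 - 1*690801128225) - 1589 = (-2177 - 690801128225) - 1589 = -690801130402 - 1589 = -690801131991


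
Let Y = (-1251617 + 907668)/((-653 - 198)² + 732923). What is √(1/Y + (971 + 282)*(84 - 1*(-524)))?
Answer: 2*√22530993697162387/343949 ≈ 872.82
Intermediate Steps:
Y = -343949/1457124 (Y = -343949/((-851)² + 732923) = -343949/(724201 + 732923) = -343949/1457124 ≈ -0.23605)
√(1/Y + (971 + 282)*(84 - 1*(-524))) = √(1/(-343949/1457124) + (971 + 282)*(84 - 1*(-524))) = √(-1457124/343949 + 1253*(84 + 524)) = √(-1457124/343949 + 1253*608) = √(-1457124/343949 + 761824) = √(262027145852/343949) = 2*√22530993697162387/343949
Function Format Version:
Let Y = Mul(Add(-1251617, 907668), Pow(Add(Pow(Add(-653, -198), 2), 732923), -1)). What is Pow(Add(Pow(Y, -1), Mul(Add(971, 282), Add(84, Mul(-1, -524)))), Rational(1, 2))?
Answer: Mul(Rational(2, 343949), Pow(22530993697162387, Rational(1, 2))) ≈ 872.82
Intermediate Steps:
Y = Rational(-343949, 1457124) (Y = Mul(-343949, Pow(Add(Pow(-851, 2), 732923), -1)) = Mul(-343949, Pow(Add(724201, 732923), -1)) = Mul(-343949, Pow(1457124, -1)) = Mul(-343949, Rational(1, 1457124)) = Rational(-343949, 1457124) ≈ -0.23605)
Pow(Add(Pow(Y, -1), Mul(Add(971, 282), Add(84, Mul(-1, -524)))), Rational(1, 2)) = Pow(Add(Pow(Rational(-343949, 1457124), -1), Mul(Add(971, 282), Add(84, Mul(-1, -524)))), Rational(1, 2)) = Pow(Add(Rational(-1457124, 343949), Mul(1253, Add(84, 524))), Rational(1, 2)) = Pow(Add(Rational(-1457124, 343949), Mul(1253, 608)), Rational(1, 2)) = Pow(Add(Rational(-1457124, 343949), 761824), Rational(1, 2)) = Pow(Rational(262027145852, 343949), Rational(1, 2)) = Mul(Rational(2, 343949), Pow(22530993697162387, Rational(1, 2)))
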